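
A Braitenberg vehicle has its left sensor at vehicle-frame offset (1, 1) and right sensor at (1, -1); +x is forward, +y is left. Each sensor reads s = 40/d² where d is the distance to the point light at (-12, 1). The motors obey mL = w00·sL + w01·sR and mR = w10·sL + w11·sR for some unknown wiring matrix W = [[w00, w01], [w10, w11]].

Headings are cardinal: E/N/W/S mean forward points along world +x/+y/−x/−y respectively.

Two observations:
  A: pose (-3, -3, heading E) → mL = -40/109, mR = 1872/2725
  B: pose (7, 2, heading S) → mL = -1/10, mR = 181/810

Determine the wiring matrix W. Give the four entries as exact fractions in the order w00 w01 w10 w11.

obs A: pose=(-3,-3,E) → sL=40/109, sR=8/25, mL=-40/109, mR=1872/2725
obs B: pose=(7,2,S) → sL=1/10, sR=10/81, mL=-1/10, mR=181/810
sensor matrix S = [[40/109, 8/25], [1/10, 10/81]]; det S = 14684/1103625
solve [mL_A; mL_B] = S·[w00; w01] and [mR_A; mR_B] = S·[w10; w11]:
  w00 = -1, w01 = 0, w10 = 1, w11 = 1

-1 0 1 1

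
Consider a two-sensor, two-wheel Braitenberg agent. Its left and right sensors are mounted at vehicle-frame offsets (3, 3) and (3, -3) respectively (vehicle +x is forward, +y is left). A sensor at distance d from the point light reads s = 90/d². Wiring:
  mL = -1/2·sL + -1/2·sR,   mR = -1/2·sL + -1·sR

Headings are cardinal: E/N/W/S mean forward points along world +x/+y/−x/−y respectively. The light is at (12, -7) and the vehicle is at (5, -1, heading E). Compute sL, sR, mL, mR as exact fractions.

left sensor world pos  = (8, 2); dL² = 97
right sensor world pos = (8, -4); dR² = 25
sL = 90/97 = 90/97
sR = 90/25 = 18/5
mL = -1/2·sL + -1/2·sR = -1098/485
mR = -1/2·sL + -1·sR = -1971/485

90/97 18/5 -1098/485 -1971/485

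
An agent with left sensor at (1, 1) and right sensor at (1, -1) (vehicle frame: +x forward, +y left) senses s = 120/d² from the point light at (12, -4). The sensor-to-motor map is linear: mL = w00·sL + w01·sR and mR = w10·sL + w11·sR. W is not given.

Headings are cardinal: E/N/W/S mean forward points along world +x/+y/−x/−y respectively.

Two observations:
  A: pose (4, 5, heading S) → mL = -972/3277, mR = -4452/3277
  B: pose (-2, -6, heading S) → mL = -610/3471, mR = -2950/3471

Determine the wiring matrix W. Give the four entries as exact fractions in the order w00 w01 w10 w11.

obs A: pose=(4,5,S) → sL=120/113, sR=24/29, mL=-972/3277, mR=-4452/3277
obs B: pose=(-2,-6,S) → sL=60/89, sR=20/39, mL=-610/3471, mR=-2950/3471
sensor matrix S = [[120/113, 24/29], [60/89, 20/39]]; det S = -50560/3791489
solve [mL_A; mL_B] = S·[w00; w01] and [mR_A; mR_B] = S·[w10; w11]:
  w00 = 1/2, w01 = -1, w10 = -1/2, w11 = -1

1/2 -1 -1/2 -1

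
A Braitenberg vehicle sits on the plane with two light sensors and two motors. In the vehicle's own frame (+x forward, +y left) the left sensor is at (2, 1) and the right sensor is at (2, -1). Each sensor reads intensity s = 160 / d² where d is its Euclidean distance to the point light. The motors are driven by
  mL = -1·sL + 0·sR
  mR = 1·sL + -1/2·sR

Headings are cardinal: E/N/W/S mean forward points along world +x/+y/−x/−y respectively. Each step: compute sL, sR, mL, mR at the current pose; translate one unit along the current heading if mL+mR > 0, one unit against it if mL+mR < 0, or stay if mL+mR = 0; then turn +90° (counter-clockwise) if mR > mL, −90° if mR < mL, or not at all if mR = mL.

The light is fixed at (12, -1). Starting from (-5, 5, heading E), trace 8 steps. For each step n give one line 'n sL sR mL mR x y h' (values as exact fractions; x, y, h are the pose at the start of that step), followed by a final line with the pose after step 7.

n=0: pose=(-5,5,E); sL=80/137, sR=16/25; mL=-80/137, mR=904/3425; mL+mR=-8/25 → advance -1; mR−mL=2904/3425 → turn +1·90°
n=1: pose=(-6,5,N); sL=32/85, sR=160/353; mL=-32/85, mR=4496/30005; mL+mR=-80/353 → advance -1; mR−mL=15792/30005 → turn +1·90°
n=2: pose=(-6,4,W); sL=5/13, sR=40/109; mL=-5/13, mR=285/1417; mL+mR=-20/109 → advance -1; mR−mL=830/1417 → turn +1·90°
n=3: pose=(-5,4,S); sL=32/53, sR=160/333; mL=-32/53, mR=6416/17649; mL+mR=-80/333 → advance -1; mR−mL=17072/17649 → turn +1·90°
n=4: pose=(-5,5,E); sL=80/137, sR=16/25; mL=-80/137, mR=904/3425; mL+mR=-8/25 → advance -1; mR−mL=2904/3425 → turn +1·90°
n=5: pose=(-6,5,N); sL=32/85, sR=160/353; mL=-32/85, mR=4496/30005; mL+mR=-80/353 → advance -1; mR−mL=15792/30005 → turn +1·90°
n=6: pose=(-6,4,W); sL=5/13, sR=40/109; mL=-5/13, mR=285/1417; mL+mR=-20/109 → advance -1; mR−mL=830/1417 → turn +1·90°
n=7: pose=(-5,4,S); sL=32/53, sR=160/333; mL=-32/53, mR=6416/17649; mL+mR=-80/333 → advance -1; mR−mL=17072/17649 → turn +1·90°

0 80/137 16/25 -80/137 904/3425 -5 5 E
1 32/85 160/353 -32/85 4496/30005 -6 5 N
2 5/13 40/109 -5/13 285/1417 -6 4 W
3 32/53 160/333 -32/53 6416/17649 -5 4 S
4 80/137 16/25 -80/137 904/3425 -5 5 E
5 32/85 160/353 -32/85 4496/30005 -6 5 N
6 5/13 40/109 -5/13 285/1417 -6 4 W
7 32/53 160/333 -32/53 6416/17649 -5 4 S
final -5 5 E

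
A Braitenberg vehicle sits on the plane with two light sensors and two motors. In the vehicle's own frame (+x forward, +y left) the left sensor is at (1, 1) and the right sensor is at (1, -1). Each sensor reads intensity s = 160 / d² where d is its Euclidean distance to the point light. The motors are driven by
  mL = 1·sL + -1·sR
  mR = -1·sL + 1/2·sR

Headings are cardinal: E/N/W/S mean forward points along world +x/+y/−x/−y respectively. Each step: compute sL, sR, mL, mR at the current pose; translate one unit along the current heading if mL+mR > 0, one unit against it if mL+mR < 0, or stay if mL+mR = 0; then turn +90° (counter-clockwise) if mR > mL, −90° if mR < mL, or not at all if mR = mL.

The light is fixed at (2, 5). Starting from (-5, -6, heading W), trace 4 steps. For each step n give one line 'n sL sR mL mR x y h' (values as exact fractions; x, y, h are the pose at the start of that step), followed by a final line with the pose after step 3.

n=0: pose=(-5,-6,W); sL=10/13, sR=40/41; mL=-110/533, mR=-150/533; mL+mR=-20/41 → advance -1; mR−mL=-40/533 → turn -1·90°
n=1: pose=(-4,-6,N); sL=160/149, sR=32/25; mL=-768/3725, mR=-1616/3725; mL+mR=-16/25 → advance -1; mR−mL=-848/3725 → turn -1·90°
n=2: pose=(-4,-7,E); sL=80/73, sR=80/97; mL=1920/7081, mR=-4840/7081; mL+mR=-40/97 → advance -1; mR−mL=-6760/7081 → turn -1·90°
n=3: pose=(-5,-7,S); sL=32/41, sR=160/233; mL=896/9553, mR=-4176/9553; mL+mR=-80/233 → advance -1; mR−mL=-5072/9553 → turn -1·90°

0 10/13 40/41 -110/533 -150/533 -5 -6 W
1 160/149 32/25 -768/3725 -1616/3725 -4 -6 N
2 80/73 80/97 1920/7081 -4840/7081 -4 -7 E
3 32/41 160/233 896/9553 -4176/9553 -5 -7 S
final -5 -6 W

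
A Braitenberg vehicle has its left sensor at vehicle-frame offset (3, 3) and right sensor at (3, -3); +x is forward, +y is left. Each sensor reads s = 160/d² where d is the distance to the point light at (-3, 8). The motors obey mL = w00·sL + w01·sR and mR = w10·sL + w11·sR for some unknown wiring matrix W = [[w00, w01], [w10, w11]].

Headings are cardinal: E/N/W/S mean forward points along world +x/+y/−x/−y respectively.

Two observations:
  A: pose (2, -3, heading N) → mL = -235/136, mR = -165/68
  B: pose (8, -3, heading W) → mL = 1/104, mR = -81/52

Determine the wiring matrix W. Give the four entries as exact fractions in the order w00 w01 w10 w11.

-1 1/2 -1/2 -1

obs A: pose=(2,-3,N) → sL=40/17, sR=5/4, mL=-235/136, mR=-165/68
obs B: pose=(8,-3,W) → sL=8/13, sR=5/4, mL=1/104, mR=-81/52
sensor matrix S = [[40/17, 5/4], [8/13, 5/4]]; det S = 480/221
solve [mL_A; mL_B] = S·[w00; w01] and [mR_A; mR_B] = S·[w10; w11]:
  w00 = -1, w01 = 1/2, w10 = -1/2, w11 = -1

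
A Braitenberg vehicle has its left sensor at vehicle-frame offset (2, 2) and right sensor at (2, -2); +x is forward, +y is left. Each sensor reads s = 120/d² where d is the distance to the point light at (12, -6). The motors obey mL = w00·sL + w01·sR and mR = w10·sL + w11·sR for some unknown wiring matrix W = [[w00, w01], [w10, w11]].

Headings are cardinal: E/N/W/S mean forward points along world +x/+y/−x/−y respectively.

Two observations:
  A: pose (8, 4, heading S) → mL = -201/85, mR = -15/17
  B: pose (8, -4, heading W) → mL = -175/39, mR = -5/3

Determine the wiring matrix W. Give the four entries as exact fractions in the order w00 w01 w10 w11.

obs A: pose=(8,4,S) → sL=30/17, sR=6/5, mL=-201/85, mR=-15/17
obs B: pose=(8,-4,W) → sL=10/3, sR=30/13, mL=-175/39, mR=-5/3
sensor matrix S = [[30/17, 6/5], [10/3, 30/13]]; det S = 16/221
solve [mL_A; mL_B] = S·[w00; w01] and [mR_A; mR_B] = S·[w10; w11]:
  w00 = -1, w01 = -1/2, w10 = -1/2, w11 = 0

-1 -1/2 -1/2 0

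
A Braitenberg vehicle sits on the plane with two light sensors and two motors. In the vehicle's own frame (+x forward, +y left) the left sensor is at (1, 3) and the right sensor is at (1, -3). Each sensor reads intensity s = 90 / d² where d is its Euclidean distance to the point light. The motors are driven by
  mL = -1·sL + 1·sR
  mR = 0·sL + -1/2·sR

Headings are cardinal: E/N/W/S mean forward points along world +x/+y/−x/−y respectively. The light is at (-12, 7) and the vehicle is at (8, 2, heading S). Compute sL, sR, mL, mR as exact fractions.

18/113 18/65 864/7345 -9/65

left sensor world pos  = (11, 1); dL² = 565
right sensor world pos = (5, 1); dR² = 325
sL = 90/565 = 18/113
sR = 90/325 = 18/65
mL = -1·sL + 1·sR = 864/7345
mR = 0·sL + -1/2·sR = -9/65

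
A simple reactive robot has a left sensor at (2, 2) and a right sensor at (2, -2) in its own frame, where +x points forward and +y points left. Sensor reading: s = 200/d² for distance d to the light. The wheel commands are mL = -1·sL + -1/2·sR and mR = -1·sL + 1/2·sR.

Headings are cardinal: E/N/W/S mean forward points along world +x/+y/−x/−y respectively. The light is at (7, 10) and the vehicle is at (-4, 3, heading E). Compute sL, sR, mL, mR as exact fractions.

100/53 100/81 -10750/4293 -5450/4293

left sensor world pos  = (-2, 5); dL² = 106
right sensor world pos = (-2, 1); dR² = 162
sL = 200/106 = 100/53
sR = 200/162 = 100/81
mL = -1·sL + -1/2·sR = -10750/4293
mR = -1·sL + 1/2·sR = -5450/4293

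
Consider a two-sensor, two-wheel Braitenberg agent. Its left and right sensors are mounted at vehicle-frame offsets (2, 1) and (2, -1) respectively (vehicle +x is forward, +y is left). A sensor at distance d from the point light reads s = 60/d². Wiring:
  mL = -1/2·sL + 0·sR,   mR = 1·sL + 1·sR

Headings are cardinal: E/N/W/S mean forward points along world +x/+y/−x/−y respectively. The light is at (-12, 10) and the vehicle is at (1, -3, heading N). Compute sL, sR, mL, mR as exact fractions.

12/53 60/317 -6/53 6984/16801

left sensor world pos  = (0, -1); dL² = 265
right sensor world pos = (2, -1); dR² = 317
sL = 60/265 = 12/53
sR = 60/317 = 60/317
mL = -1/2·sL + 0·sR = -6/53
mR = 1·sL + 1·sR = 6984/16801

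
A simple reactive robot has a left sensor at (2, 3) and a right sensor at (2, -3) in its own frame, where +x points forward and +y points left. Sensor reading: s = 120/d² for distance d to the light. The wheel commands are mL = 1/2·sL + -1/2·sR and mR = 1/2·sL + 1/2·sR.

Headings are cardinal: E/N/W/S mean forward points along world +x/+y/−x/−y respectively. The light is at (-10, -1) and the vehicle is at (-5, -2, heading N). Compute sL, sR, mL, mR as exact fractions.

24 24/13 144/13 168/13

left sensor world pos  = (-8, 0); dL² = 5
right sensor world pos = (-2, 0); dR² = 65
sL = 120/5 = 24
sR = 120/65 = 24/13
mL = 1/2·sL + -1/2·sR = 144/13
mR = 1/2·sL + 1/2·sR = 168/13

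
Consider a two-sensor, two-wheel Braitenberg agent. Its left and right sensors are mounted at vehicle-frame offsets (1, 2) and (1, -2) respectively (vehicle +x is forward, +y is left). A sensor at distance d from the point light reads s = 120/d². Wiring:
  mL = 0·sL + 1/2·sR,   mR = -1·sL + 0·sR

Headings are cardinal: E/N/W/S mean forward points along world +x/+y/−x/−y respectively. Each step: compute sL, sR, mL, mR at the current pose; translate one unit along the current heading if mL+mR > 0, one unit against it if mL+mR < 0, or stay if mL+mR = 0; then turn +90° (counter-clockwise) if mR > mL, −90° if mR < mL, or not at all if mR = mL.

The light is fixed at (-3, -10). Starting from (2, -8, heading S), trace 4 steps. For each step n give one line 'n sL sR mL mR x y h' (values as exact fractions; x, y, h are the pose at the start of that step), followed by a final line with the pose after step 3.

0 12/5 12 6 -12/5 2 -8 S
1 120/17 24/5 12/5 -120/17 2 -9 W
2 6 30/17 15/17 -6 3 -9 N
3 120/53 120/53 60/53 -120/53 3 -10 E
final 2 -10 S

n=0: pose=(2,-8,S); sL=12/5, sR=12; mL=6, mR=-12/5; mL+mR=18/5 → advance +1; mR−mL=-42/5 → turn -1·90°
n=1: pose=(2,-9,W); sL=120/17, sR=24/5; mL=12/5, mR=-120/17; mL+mR=-396/85 → advance -1; mR−mL=-804/85 → turn -1·90°
n=2: pose=(3,-9,N); sL=6, sR=30/17; mL=15/17, mR=-6; mL+mR=-87/17 → advance -1; mR−mL=-117/17 → turn -1·90°
n=3: pose=(3,-10,E); sL=120/53, sR=120/53; mL=60/53, mR=-120/53; mL+mR=-60/53 → advance -1; mR−mL=-180/53 → turn -1·90°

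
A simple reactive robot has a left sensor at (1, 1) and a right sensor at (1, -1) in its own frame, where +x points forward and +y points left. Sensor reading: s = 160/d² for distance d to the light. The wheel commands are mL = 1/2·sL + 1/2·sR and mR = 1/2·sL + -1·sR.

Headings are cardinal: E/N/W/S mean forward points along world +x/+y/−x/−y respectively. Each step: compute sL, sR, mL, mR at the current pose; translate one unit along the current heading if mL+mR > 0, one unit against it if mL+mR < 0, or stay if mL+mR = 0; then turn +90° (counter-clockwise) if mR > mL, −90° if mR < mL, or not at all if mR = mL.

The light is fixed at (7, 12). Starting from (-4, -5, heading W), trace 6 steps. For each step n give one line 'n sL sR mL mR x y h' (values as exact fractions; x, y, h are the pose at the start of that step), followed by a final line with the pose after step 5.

n=0: pose=(-4,-5,W); sL=40/117, sR=2/5; mL=217/585, mR=-134/585; mL+mR=83/585 → advance +1; mR−mL=-3/5 → turn -1·90°
n=1: pose=(-5,-5,N); sL=32/85, sR=160/377; mL=12832/32045, mR=-7568/32045; mL+mR=5264/32045 → advance +1; mR−mL=-240/377 → turn -1·90°
n=2: pose=(-5,-4,E); sL=80/173, sR=16/41; mL=3024/7093, mR=-1128/7093; mL+mR=1896/7093 → advance +1; mR−mL=-24/41 → turn -1·90°
n=3: pose=(-4,-4,S); sL=160/389, sR=160/433; mL=65760/168437, mR=-27600/168437; mL+mR=38160/168437 → advance +1; mR−mL=-240/433 → turn -1·90°
n=4: pose=(-4,-5,W); sL=40/117, sR=2/5; mL=217/585, mR=-134/585; mL+mR=83/585 → advance +1; mR−mL=-3/5 → turn -1·90°
n=5: pose=(-5,-5,N); sL=32/85, sR=160/377; mL=12832/32045, mR=-7568/32045; mL+mR=5264/32045 → advance +1; mR−mL=-240/377 → turn -1·90°

0 40/117 2/5 217/585 -134/585 -4 -5 W
1 32/85 160/377 12832/32045 -7568/32045 -5 -5 N
2 80/173 16/41 3024/7093 -1128/7093 -5 -4 E
3 160/389 160/433 65760/168437 -27600/168437 -4 -4 S
4 40/117 2/5 217/585 -134/585 -4 -5 W
5 32/85 160/377 12832/32045 -7568/32045 -5 -5 N
final -5 -4 E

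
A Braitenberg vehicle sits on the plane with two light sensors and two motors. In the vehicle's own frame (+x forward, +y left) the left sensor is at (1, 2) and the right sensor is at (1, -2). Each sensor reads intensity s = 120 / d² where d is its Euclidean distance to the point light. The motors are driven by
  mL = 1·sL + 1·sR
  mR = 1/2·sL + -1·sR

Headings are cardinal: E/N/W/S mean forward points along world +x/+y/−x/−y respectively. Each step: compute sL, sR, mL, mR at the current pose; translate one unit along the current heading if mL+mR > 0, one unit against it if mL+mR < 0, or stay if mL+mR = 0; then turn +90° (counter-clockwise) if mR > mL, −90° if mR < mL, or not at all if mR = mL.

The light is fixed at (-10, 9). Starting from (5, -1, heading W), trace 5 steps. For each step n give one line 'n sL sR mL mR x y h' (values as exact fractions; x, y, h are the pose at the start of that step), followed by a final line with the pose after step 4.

n=0: pose=(5,-1,W); sL=6/17, sR=6/13; mL=180/221, mR=-63/221; mL+mR=9/17 → advance +1; mR−mL=-243/221 → turn -1·90°
n=1: pose=(4,-1,N); sL=8/15, sR=120/337; mL=4496/5055, mR=-452/5055; mL+mR=4/5 → advance +1; mR−mL=-4948/5055 → turn -1·90°
n=2: pose=(4,0,E); sL=60/137, sR=60/173; mL=18600/23701, mR=-3030/23701; mL+mR=90/137 → advance +1; mR−mL=-21630/23701 → turn -1·90°
n=3: pose=(5,0,S); sL=120/389, sR=120/269; mL=78960/104641, mR=-30540/104641; mL+mR=180/389 → advance +1; mR−mL=-109500/104641 → turn -1·90°
n=4: pose=(5,-1,W); sL=6/17, sR=6/13; mL=180/221, mR=-63/221; mL+mR=9/17 → advance +1; mR−mL=-243/221 → turn -1·90°

0 6/17 6/13 180/221 -63/221 5 -1 W
1 8/15 120/337 4496/5055 -452/5055 4 -1 N
2 60/137 60/173 18600/23701 -3030/23701 4 0 E
3 120/389 120/269 78960/104641 -30540/104641 5 0 S
4 6/17 6/13 180/221 -63/221 5 -1 W
final 4 -1 N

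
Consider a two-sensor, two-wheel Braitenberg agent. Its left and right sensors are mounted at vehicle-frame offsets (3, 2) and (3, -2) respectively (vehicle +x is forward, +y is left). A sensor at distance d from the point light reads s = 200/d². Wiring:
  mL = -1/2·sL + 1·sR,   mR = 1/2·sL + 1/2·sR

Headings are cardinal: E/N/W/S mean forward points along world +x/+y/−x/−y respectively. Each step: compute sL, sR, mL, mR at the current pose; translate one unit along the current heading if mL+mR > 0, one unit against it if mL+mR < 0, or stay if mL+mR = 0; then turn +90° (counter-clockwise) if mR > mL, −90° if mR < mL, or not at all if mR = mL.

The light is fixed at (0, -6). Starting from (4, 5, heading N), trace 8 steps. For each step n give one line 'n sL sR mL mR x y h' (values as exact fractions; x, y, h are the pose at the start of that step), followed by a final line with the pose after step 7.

0 1 25/29 21/58 27/29 4 5 N
1 200/101 200/197 500/19897 29800/19897 4 6 W
2 100/53 100/41 3250/2173 4700/2173 3 6 S
3 40/41 200/117 5860/4797 6440/4797 3 5 E
4 1 25/29 21/58 27/29 4 5 N
5 200/101 200/197 500/19897 29800/19897 4 6 W
6 100/53 100/41 3250/2173 4700/2173 3 6 S
7 40/41 200/117 5860/4797 6440/4797 3 5 E
final 4 5 N

n=0: pose=(4,5,N); sL=1, sR=25/29; mL=21/58, mR=27/29; mL+mR=75/58 → advance +1; mR−mL=33/58 → turn +1·90°
n=1: pose=(4,6,W); sL=200/101, sR=200/197; mL=500/19897, mR=29800/19897; mL+mR=300/197 → advance +1; mR−mL=29300/19897 → turn +1·90°
n=2: pose=(3,6,S); sL=100/53, sR=100/41; mL=3250/2173, mR=4700/2173; mL+mR=150/41 → advance +1; mR−mL=1450/2173 → turn +1·90°
n=3: pose=(3,5,E); sL=40/41, sR=200/117; mL=5860/4797, mR=6440/4797; mL+mR=100/39 → advance +1; mR−mL=580/4797 → turn +1·90°
n=4: pose=(4,5,N); sL=1, sR=25/29; mL=21/58, mR=27/29; mL+mR=75/58 → advance +1; mR−mL=33/58 → turn +1·90°
n=5: pose=(4,6,W); sL=200/101, sR=200/197; mL=500/19897, mR=29800/19897; mL+mR=300/197 → advance +1; mR−mL=29300/19897 → turn +1·90°
n=6: pose=(3,6,S); sL=100/53, sR=100/41; mL=3250/2173, mR=4700/2173; mL+mR=150/41 → advance +1; mR−mL=1450/2173 → turn +1·90°
n=7: pose=(3,5,E); sL=40/41, sR=200/117; mL=5860/4797, mR=6440/4797; mL+mR=100/39 → advance +1; mR−mL=580/4797 → turn +1·90°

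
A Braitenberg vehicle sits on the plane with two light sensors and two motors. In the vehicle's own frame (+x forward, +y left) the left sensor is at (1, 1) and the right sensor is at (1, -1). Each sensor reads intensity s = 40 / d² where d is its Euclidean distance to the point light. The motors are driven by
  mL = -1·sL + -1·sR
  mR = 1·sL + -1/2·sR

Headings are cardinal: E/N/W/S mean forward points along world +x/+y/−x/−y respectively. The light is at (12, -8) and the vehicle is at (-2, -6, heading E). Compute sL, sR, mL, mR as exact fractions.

20/89 4/17 -696/1513 162/1513

left sensor world pos  = (-1, -5); dL² = 178
right sensor world pos = (-1, -7); dR² = 170
sL = 40/178 = 20/89
sR = 40/170 = 4/17
mL = -1·sL + -1·sR = -696/1513
mR = 1·sL + -1/2·sR = 162/1513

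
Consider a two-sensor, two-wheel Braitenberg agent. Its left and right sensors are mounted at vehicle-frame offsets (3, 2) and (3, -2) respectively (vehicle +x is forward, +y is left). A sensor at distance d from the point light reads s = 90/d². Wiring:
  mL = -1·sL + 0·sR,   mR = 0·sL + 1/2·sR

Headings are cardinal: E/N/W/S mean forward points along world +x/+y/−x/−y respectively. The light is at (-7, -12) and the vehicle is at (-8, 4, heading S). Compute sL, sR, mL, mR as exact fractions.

9/17 45/89 -9/17 45/178

left sensor world pos  = (-6, 1); dL² = 170
right sensor world pos = (-10, 1); dR² = 178
sL = 90/170 = 9/17
sR = 90/178 = 45/89
mL = -1·sL + 0·sR = -9/17
mR = 0·sL + 1/2·sR = 45/178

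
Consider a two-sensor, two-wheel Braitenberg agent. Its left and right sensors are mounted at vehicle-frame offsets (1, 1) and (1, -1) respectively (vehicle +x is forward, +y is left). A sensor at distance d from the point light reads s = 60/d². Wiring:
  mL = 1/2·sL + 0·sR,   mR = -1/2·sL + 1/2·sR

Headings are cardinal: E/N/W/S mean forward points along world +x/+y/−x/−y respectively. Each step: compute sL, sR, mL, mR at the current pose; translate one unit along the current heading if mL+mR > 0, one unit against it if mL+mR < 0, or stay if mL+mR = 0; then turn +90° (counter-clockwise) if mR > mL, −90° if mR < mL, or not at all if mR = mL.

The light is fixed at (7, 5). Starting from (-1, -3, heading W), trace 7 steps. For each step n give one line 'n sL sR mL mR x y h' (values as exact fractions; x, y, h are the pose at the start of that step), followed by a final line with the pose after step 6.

n=0: pose=(-1,-3,W); sL=10/27, sR=6/13; mL=5/27, mR=16/351; mL+mR=3/13 → advance +1; mR−mL=-49/351 → turn -1·90°
n=1: pose=(-2,-3,N); sL=60/149, sR=60/113; mL=30/149, mR=1080/16837; mL+mR=30/113 → advance +1; mR−mL=-2310/16837 → turn -1·90°
n=2: pose=(-2,-2,E); sL=3/5, sR=15/32; mL=3/10, mR=-21/320; mL+mR=15/64 → advance +1; mR−mL=-117/320 → turn -1·90°
n=3: pose=(-1,-2,S); sL=60/113, sR=12/29; mL=30/113, mR=-192/3277; mL+mR=6/29 → advance +1; mR−mL=-1062/3277 → turn -1·90°
n=4: pose=(-1,-3,W); sL=10/27, sR=6/13; mL=5/27, mR=16/351; mL+mR=3/13 → advance +1; mR−mL=-49/351 → turn -1·90°
n=5: pose=(-2,-3,N); sL=60/149, sR=60/113; mL=30/149, mR=1080/16837; mL+mR=30/113 → advance +1; mR−mL=-2310/16837 → turn -1·90°
n=6: pose=(-2,-2,E); sL=3/5, sR=15/32; mL=3/10, mR=-21/320; mL+mR=15/64 → advance +1; mR−mL=-117/320 → turn -1·90°

0 10/27 6/13 5/27 16/351 -1 -3 W
1 60/149 60/113 30/149 1080/16837 -2 -3 N
2 3/5 15/32 3/10 -21/320 -2 -2 E
3 60/113 12/29 30/113 -192/3277 -1 -2 S
4 10/27 6/13 5/27 16/351 -1 -3 W
5 60/149 60/113 30/149 1080/16837 -2 -3 N
6 3/5 15/32 3/10 -21/320 -2 -2 E
final -1 -2 S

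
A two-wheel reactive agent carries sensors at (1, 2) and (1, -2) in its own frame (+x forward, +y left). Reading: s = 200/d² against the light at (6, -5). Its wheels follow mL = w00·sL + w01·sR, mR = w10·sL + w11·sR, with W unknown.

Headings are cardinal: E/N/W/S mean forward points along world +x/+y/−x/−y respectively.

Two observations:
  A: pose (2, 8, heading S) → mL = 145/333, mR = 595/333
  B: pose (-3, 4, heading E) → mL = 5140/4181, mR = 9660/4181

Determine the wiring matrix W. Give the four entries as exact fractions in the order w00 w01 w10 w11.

-1/2 1 1/2 1

obs A: pose=(2,8,S) → sL=50/37, sR=10/9, mL=145/333, mR=595/333
obs B: pose=(-3,4,E) → sL=40/37, sR=200/113, mL=5140/4181, mR=9660/4181
sensor matrix S = [[50/37, 10/9], [40/37, 200/113]]; det S = 44800/37629
solve [mL_A; mL_B] = S·[w00; w01] and [mR_A; mR_B] = S·[w10; w11]:
  w00 = -1/2, w01 = 1, w10 = 1/2, w11 = 1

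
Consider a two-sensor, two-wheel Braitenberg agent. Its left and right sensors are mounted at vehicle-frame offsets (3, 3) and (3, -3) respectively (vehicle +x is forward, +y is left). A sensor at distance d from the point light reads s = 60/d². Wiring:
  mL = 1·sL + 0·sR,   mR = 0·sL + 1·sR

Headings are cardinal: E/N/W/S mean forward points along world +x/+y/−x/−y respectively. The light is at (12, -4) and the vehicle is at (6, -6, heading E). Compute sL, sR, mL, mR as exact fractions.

left sensor world pos  = (9, -3); dL² = 10
right sensor world pos = (9, -9); dR² = 34
sL = 60/10 = 6
sR = 60/34 = 30/17
mL = 1·sL + 0·sR = 6
mR = 0·sL + 1·sR = 30/17

6 30/17 6 30/17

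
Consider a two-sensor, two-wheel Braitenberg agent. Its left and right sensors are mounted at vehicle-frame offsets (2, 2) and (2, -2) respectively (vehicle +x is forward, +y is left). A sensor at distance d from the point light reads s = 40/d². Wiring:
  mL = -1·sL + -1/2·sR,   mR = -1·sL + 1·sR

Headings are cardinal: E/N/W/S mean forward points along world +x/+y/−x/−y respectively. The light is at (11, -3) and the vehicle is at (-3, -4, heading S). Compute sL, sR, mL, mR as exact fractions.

left sensor world pos  = (-1, -6); dL² = 153
right sensor world pos = (-5, -6); dR² = 265
sL = 40/153 = 40/153
sR = 40/265 = 8/53
mL = -1·sL + -1/2·sR = -2732/8109
mR = -1·sL + 1·sR = -896/8109

40/153 8/53 -2732/8109 -896/8109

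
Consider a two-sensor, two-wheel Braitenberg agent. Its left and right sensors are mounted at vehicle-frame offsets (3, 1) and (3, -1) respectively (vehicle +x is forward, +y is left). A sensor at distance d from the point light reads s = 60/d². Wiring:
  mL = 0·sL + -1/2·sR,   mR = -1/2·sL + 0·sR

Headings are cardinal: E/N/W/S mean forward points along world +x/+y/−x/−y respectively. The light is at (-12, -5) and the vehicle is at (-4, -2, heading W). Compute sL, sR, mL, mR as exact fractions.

left sensor world pos  = (-7, -3); dL² = 29
right sensor world pos = (-7, -1); dR² = 41
sL = 60/29 = 60/29
sR = 60/41 = 60/41
mL = 0·sL + -1/2·sR = -30/41
mR = -1/2·sL + 0·sR = -30/29

60/29 60/41 -30/41 -30/29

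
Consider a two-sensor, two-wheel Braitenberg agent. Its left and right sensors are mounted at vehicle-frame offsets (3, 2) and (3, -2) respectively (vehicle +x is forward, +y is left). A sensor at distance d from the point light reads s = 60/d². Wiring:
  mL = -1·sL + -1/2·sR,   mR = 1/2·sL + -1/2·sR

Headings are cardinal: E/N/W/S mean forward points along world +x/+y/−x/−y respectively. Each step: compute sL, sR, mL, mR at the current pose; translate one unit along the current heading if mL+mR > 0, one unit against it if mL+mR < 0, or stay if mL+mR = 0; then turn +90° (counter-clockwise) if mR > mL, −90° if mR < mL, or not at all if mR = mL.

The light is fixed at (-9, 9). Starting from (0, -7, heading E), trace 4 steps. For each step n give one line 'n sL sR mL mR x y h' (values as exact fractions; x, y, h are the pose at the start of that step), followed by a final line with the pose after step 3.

n=0: pose=(0,-7,E); sL=3/17, sR=5/39; mL=-319/1326, mR=16/663; mL+mR=-287/1326 → advance -1; mR−mL=9/34 → turn +1·90°
n=1: pose=(-1,-7,N); sL=12/41, sR=60/269; mL=-4458/11029, mR=384/11029; mL+mR=-4074/11029 → advance -1; mR−mL=18/41 → turn +1·90°
n=2: pose=(-1,-8,W); sL=30/193, sR=6/25; mL=-1329/4825, mR=-204/4825; mL+mR=-1533/4825 → advance -1; mR−mL=45/193 → turn +1·90°
n=3: pose=(0,-8,S); sL=60/521, sR=60/449; mL=-42570/233929, mR=-2160/233929; mL+mR=-44730/233929 → advance -1; mR−mL=90/521 → turn +1·90°

0 3/17 5/39 -319/1326 16/663 0 -7 E
1 12/41 60/269 -4458/11029 384/11029 -1 -7 N
2 30/193 6/25 -1329/4825 -204/4825 -1 -8 W
3 60/521 60/449 -42570/233929 -2160/233929 0 -8 S
final 0 -7 E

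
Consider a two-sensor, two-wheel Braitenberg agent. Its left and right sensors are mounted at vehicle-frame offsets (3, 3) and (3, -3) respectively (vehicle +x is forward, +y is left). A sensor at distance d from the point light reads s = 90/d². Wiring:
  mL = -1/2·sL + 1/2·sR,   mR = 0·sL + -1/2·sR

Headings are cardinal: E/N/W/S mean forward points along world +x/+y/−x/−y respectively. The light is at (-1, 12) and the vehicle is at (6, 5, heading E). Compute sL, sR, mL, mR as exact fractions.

left sensor world pos  = (9, 8); dL² = 116
right sensor world pos = (9, 2); dR² = 200
sL = 90/116 = 45/58
sR = 90/200 = 9/20
mL = -1/2·sL + 1/2·sR = -189/1160
mR = 0·sL + -1/2·sR = -9/40

45/58 9/20 -189/1160 -9/40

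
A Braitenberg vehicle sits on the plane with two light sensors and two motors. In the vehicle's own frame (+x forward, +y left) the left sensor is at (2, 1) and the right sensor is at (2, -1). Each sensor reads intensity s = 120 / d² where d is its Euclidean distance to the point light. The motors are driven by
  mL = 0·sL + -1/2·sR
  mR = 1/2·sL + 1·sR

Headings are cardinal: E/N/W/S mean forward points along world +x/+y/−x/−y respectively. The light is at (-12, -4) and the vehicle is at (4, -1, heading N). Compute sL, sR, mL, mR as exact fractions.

left sensor world pos  = (3, 1); dL² = 250
right sensor world pos = (5, 1); dR² = 314
sL = 120/250 = 12/25
sR = 120/314 = 60/157
mL = 0·sL + -1/2·sR = -30/157
mR = 1/2·sL + 1·sR = 2442/3925

12/25 60/157 -30/157 2442/3925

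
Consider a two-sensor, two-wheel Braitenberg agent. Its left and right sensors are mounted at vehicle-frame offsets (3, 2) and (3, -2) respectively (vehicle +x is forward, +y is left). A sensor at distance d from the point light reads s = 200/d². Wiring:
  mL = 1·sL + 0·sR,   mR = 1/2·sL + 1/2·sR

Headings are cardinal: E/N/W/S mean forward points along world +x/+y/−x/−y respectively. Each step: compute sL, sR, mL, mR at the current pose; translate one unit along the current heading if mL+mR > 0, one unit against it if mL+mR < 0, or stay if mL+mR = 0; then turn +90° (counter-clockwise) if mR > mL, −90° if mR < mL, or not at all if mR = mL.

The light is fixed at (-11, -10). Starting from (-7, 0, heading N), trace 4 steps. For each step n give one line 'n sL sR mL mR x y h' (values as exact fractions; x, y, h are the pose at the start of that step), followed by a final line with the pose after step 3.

0 200/173 40/41 200/173 7560/7093 -7 0 N
1 100/109 20/13 100/109 1740/1417 -7 1 E
2 40/41 40/49 40/41 1800/2009 -6 1 N
3 10/13 50/41 10/13 530/533 -6 2 E
final -5 2 N

n=0: pose=(-7,0,N); sL=200/173, sR=40/41; mL=200/173, mR=7560/7093; mL+mR=15760/7093 → advance +1; mR−mL=-640/7093 → turn -1·90°
n=1: pose=(-7,1,E); sL=100/109, sR=20/13; mL=100/109, mR=1740/1417; mL+mR=3040/1417 → advance +1; mR−mL=440/1417 → turn +1·90°
n=2: pose=(-6,1,N); sL=40/41, sR=40/49; mL=40/41, mR=1800/2009; mL+mR=3760/2009 → advance +1; mR−mL=-160/2009 → turn -1·90°
n=3: pose=(-6,2,E); sL=10/13, sR=50/41; mL=10/13, mR=530/533; mL+mR=940/533 → advance +1; mR−mL=120/533 → turn +1·90°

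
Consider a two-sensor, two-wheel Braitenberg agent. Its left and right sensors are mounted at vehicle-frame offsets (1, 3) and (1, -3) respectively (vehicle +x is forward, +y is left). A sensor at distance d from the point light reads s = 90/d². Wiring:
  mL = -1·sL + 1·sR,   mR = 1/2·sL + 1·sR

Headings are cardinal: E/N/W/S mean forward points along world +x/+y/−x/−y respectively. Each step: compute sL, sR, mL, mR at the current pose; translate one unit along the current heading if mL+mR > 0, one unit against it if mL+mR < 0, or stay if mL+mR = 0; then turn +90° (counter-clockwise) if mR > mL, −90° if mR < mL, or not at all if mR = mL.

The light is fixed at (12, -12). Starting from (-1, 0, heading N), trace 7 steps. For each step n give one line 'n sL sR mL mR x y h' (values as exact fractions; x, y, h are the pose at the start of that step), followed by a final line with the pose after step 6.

n=0: pose=(-1,0,N); sL=18/85, sR=90/269; mL=2808/22865, mR=10071/22865; mL+mR=12879/22865 → advance +1; mR−mL=27/85 → turn +1·90°
n=1: pose=(-1,1,W); sL=45/148, sR=45/226; mL=-1755/16724, mR=11745/33448; mL+mR=8235/33448 → advance +1; mR−mL=135/296 → turn +1·90°
n=2: pose=(-2,1,S); sL=18/53, sR=90/433; mL=-3024/22949, mR=8667/22949; mL+mR=5643/22949 → advance +1; mR−mL=27/53 → turn +1·90°
n=3: pose=(-2,0,E); sL=45/197, sR=9/25; mL=648/4925, mR=4671/9850; mL+mR=5967/9850 → advance +1; mR−mL=135/394 → turn +1·90°
n=4: pose=(-1,0,N); sL=18/85, sR=90/269; mL=2808/22865, mR=10071/22865; mL+mR=12879/22865 → advance +1; mR−mL=27/85 → turn +1·90°
n=5: pose=(-1,1,W); sL=45/148, sR=45/226; mL=-1755/16724, mR=11745/33448; mL+mR=8235/33448 → advance +1; mR−mL=135/296 → turn +1·90°
n=6: pose=(-2,1,S); sL=18/53, sR=90/433; mL=-3024/22949, mR=8667/22949; mL+mR=5643/22949 → advance +1; mR−mL=27/53 → turn +1·90°

0 18/85 90/269 2808/22865 10071/22865 -1 0 N
1 45/148 45/226 -1755/16724 11745/33448 -1 1 W
2 18/53 90/433 -3024/22949 8667/22949 -2 1 S
3 45/197 9/25 648/4925 4671/9850 -2 0 E
4 18/85 90/269 2808/22865 10071/22865 -1 0 N
5 45/148 45/226 -1755/16724 11745/33448 -1 1 W
6 18/53 90/433 -3024/22949 8667/22949 -2 1 S
final -2 0 E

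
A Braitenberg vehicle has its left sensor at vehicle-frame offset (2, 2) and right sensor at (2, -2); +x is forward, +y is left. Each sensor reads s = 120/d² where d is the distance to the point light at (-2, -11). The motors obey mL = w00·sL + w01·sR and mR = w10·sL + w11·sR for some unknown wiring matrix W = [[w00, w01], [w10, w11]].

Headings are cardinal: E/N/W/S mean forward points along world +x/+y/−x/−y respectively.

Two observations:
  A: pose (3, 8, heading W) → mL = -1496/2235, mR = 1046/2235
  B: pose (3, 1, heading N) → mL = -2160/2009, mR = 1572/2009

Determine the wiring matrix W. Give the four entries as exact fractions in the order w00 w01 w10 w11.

obs A: pose=(3,8,W) → sL=60/149, sR=4/15, mL=-1496/2235, mR=1046/2235
obs B: pose=(3,1,N) → sL=24/41, sR=24/49, mL=-2160/2009, mR=1572/2009
sensor matrix S = [[60/149, 4/15], [24/41, 24/49]]; det S = 61568/1496705
solve [mL_A; mL_B] = S·[w00; w01] and [mR_A; mR_B] = S·[w10; w11]:
  w00 = -1, w01 = -1, w10 = 1/2, w11 = 1

-1 -1 1/2 1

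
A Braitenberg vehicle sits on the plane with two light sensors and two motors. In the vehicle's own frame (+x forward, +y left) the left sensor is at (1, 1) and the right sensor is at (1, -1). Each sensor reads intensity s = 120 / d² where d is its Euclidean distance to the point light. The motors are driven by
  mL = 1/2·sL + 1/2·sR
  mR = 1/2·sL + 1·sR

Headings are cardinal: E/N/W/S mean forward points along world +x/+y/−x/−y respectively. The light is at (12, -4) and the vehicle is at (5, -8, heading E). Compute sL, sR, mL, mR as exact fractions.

8/3 120/61 424/183 604/183

left sensor world pos  = (6, -7); dL² = 45
right sensor world pos = (6, -9); dR² = 61
sL = 120/45 = 8/3
sR = 120/61 = 120/61
mL = 1/2·sL + 1/2·sR = 424/183
mR = 1/2·sL + 1·sR = 604/183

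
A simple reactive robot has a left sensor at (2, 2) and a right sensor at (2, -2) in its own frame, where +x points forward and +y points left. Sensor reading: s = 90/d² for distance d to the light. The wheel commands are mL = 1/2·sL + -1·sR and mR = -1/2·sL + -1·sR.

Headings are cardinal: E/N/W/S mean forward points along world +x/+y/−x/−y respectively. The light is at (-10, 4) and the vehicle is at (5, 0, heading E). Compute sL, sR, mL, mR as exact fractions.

90/293 18/65 -2349/19045 -8199/19045

left sensor world pos  = (7, 2); dL² = 293
right sensor world pos = (7, -2); dR² = 325
sL = 90/293 = 90/293
sR = 90/325 = 18/65
mL = 1/2·sL + -1·sR = -2349/19045
mR = -1/2·sL + -1·sR = -8199/19045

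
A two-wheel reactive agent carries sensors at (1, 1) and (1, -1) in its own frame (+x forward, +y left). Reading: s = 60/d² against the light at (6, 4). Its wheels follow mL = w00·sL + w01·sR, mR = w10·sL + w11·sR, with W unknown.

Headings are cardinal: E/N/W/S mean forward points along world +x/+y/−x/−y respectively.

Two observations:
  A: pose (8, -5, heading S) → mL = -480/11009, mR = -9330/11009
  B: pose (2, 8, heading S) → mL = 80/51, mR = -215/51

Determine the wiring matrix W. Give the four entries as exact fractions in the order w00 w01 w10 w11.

obs A: pose=(8,-5,S) → sL=60/109, sR=60/101, mL=-480/11009, mR=-9330/11009
obs B: pose=(2,8,S) → sL=10/3, sR=30/17, mL=80/51, mR=-215/51
sensor matrix S = [[60/109, 60/101], [10/3, 30/17]]; det S = -188800/187153
solve [mL_A; mL_B] = S·[w00; w01] and [mR_A; mR_B] = S·[w10; w11]:
  w00 = 1, w01 = -1, w10 = -1, w11 = -1/2

1 -1 -1 -1/2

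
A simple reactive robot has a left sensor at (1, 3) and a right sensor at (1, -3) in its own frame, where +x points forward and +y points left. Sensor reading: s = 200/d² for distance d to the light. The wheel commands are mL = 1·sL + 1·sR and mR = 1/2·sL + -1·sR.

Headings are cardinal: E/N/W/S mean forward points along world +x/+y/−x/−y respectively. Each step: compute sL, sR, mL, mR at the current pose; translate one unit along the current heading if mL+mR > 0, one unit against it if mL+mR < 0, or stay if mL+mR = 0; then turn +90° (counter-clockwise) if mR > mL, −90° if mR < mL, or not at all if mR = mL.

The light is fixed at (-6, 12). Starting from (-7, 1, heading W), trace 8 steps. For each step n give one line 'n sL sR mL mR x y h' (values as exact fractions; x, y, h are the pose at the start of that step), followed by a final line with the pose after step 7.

0 1 50/17 67/17 -83/34 -7 1 W
1 8/5 200/101 1808/505 -596/505 -8 1 N
2 4 20/17 88/17 14/17 -8 2 E
3 8/5 200/137 2096/685 -452/685 -7 2 S
4 1 50/17 67/17 -83/34 -7 1 W
5 8/5 200/101 1808/505 -596/505 -8 1 N
6 4 20/17 88/17 14/17 -8 2 E
7 8/5 200/137 2096/685 -452/685 -7 2 S
final -7 1 W

n=0: pose=(-7,1,W); sL=1, sR=50/17; mL=67/17, mR=-83/34; mL+mR=3/2 → advance +1; mR−mL=-217/34 → turn -1·90°
n=1: pose=(-8,1,N); sL=8/5, sR=200/101; mL=1808/505, mR=-596/505; mL+mR=12/5 → advance +1; mR−mL=-2404/505 → turn -1·90°
n=2: pose=(-8,2,E); sL=4, sR=20/17; mL=88/17, mR=14/17; mL+mR=6 → advance +1; mR−mL=-74/17 → turn -1·90°
n=3: pose=(-7,2,S); sL=8/5, sR=200/137; mL=2096/685, mR=-452/685; mL+mR=12/5 → advance +1; mR−mL=-2548/685 → turn -1·90°
n=4: pose=(-7,1,W); sL=1, sR=50/17; mL=67/17, mR=-83/34; mL+mR=3/2 → advance +1; mR−mL=-217/34 → turn -1·90°
n=5: pose=(-8,1,N); sL=8/5, sR=200/101; mL=1808/505, mR=-596/505; mL+mR=12/5 → advance +1; mR−mL=-2404/505 → turn -1·90°
n=6: pose=(-8,2,E); sL=4, sR=20/17; mL=88/17, mR=14/17; mL+mR=6 → advance +1; mR−mL=-74/17 → turn -1·90°
n=7: pose=(-7,2,S); sL=8/5, sR=200/137; mL=2096/685, mR=-452/685; mL+mR=12/5 → advance +1; mR−mL=-2548/685 → turn -1·90°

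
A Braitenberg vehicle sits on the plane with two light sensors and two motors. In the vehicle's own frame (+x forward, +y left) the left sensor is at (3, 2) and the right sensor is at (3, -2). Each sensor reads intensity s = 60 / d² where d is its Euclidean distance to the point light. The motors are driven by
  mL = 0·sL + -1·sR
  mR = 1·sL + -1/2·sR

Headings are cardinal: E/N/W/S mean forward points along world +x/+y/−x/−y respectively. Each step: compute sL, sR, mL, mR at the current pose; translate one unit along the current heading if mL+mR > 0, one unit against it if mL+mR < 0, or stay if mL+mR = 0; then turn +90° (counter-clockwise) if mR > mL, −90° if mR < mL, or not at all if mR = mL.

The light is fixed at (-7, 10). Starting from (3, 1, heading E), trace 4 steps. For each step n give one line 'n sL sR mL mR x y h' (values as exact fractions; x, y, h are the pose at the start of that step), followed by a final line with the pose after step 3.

n=0: pose=(3,1,E); sL=30/109, sR=6/29; mL=-6/29, mR=543/3161; mL+mR=-111/3161 → advance -1; mR−mL=1197/3161 → turn +1·90°
n=1: pose=(2,1,N); sL=12/17, sR=60/157; mL=-60/157, mR=1374/2669; mL+mR=354/2669 → advance +1; mR−mL=2394/2669 → turn +1·90°
n=2: pose=(2,2,W); sL=15/34, sR=5/6; mL=-5/6, mR=5/204; mL+mR=-55/68 → advance -1; mR−mL=175/204 → turn +1·90°
n=3: pose=(3,2,S); sL=12/53, sR=12/37; mL=-12/37, mR=126/1961; mL+mR=-510/1961 → advance -1; mR−mL=762/1961 → turn +1·90°

0 30/109 6/29 -6/29 543/3161 3 1 E
1 12/17 60/157 -60/157 1374/2669 2 1 N
2 15/34 5/6 -5/6 5/204 2 2 W
3 12/53 12/37 -12/37 126/1961 3 2 S
final 3 3 E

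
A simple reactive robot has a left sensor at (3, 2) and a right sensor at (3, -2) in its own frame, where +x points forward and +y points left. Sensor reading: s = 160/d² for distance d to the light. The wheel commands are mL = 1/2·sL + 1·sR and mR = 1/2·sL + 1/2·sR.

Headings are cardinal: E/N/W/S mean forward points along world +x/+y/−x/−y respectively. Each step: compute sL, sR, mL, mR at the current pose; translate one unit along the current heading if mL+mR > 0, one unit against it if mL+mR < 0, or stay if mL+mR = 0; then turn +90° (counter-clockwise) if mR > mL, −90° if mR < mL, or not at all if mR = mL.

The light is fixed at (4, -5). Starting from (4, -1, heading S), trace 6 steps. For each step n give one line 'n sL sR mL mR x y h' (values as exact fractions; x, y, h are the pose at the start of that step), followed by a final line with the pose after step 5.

n=0: pose=(4,-1,S); sL=32, sR=32; mL=48, mR=32; mL+mR=80 → advance +1; mR−mL=-16 → turn -1·90°
n=1: pose=(4,-2,W); sL=16, sR=80/17; mL=216/17, mR=176/17; mL+mR=392/17 → advance +1; mR−mL=-40/17 → turn -1·90°
n=2: pose=(3,-2,N); sL=32/9, sR=160/37; mL=2032/333, mR=1312/333; mL+mR=3344/333 → advance +1; mR−mL=-80/37 → turn -1·90°
n=3: pose=(3,-1,E); sL=4, sR=20; mL=22, mR=12; mL+mR=34 → advance +1; mR−mL=-10 → turn -1·90°
n=4: pose=(4,-1,S); sL=32, sR=32; mL=48, mR=32; mL+mR=80 → advance +1; mR−mL=-16 → turn -1·90°
n=5: pose=(4,-2,W); sL=16, sR=80/17; mL=216/17, mR=176/17; mL+mR=392/17 → advance +1; mR−mL=-40/17 → turn -1·90°

0 32 32 48 32 4 -1 S
1 16 80/17 216/17 176/17 4 -2 W
2 32/9 160/37 2032/333 1312/333 3 -2 N
3 4 20 22 12 3 -1 E
4 32 32 48 32 4 -1 S
5 16 80/17 216/17 176/17 4 -2 W
final 3 -2 N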